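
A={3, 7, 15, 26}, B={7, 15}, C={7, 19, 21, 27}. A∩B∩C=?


A ∩ B = {7, 15}
(A ∩ B) ∩ C = {7}

A ∩ B ∩ C = {7}


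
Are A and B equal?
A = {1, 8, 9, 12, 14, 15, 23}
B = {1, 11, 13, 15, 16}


Two sets are equal iff they have exactly the same elements.
A = {1, 8, 9, 12, 14, 15, 23}
B = {1, 11, 13, 15, 16}
Differences: {8, 9, 11, 12, 13, 14, 16, 23}
A ≠ B

No, A ≠ B


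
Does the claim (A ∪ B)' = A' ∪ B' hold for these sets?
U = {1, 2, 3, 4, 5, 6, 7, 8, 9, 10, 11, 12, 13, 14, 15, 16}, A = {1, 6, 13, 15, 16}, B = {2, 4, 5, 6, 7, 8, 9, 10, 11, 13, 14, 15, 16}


LHS: A ∪ B = {1, 2, 4, 5, 6, 7, 8, 9, 10, 11, 13, 14, 15, 16}
(A ∪ B)' = U \ (A ∪ B) = {3, 12}
A' = {2, 3, 4, 5, 7, 8, 9, 10, 11, 12, 14}, B' = {1, 3, 12}
Claimed RHS: A' ∪ B' = {1, 2, 3, 4, 5, 7, 8, 9, 10, 11, 12, 14}
Identity is INVALID: LHS = {3, 12} but the RHS claimed here equals {1, 2, 3, 4, 5, 7, 8, 9, 10, 11, 12, 14}. The correct form is (A ∪ B)' = A' ∩ B'.

Identity is invalid: (A ∪ B)' = {3, 12} but A' ∪ B' = {1, 2, 3, 4, 5, 7, 8, 9, 10, 11, 12, 14}. The correct De Morgan law is (A ∪ B)' = A' ∩ B'.


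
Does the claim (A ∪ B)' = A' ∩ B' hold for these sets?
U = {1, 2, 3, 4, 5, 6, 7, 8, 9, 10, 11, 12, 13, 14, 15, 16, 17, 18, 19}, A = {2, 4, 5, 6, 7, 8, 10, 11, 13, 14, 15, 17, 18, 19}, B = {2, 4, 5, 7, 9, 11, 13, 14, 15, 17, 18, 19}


LHS: A ∪ B = {2, 4, 5, 6, 7, 8, 9, 10, 11, 13, 14, 15, 17, 18, 19}
(A ∪ B)' = U \ (A ∪ B) = {1, 3, 12, 16}
A' = {1, 3, 9, 12, 16}, B' = {1, 3, 6, 8, 10, 12, 16}
Claimed RHS: A' ∩ B' = {1, 3, 12, 16}
Identity is VALID: LHS = RHS = {1, 3, 12, 16} ✓

Identity is valid. (A ∪ B)' = A' ∩ B' = {1, 3, 12, 16}


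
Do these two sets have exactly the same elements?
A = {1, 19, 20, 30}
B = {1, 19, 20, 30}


Two sets are equal iff they have exactly the same elements.
A = {1, 19, 20, 30}
B = {1, 19, 20, 30}
Same elements → A = B

Yes, A = B


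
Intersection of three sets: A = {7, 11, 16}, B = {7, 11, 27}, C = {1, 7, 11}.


A ∩ B = {7, 11}
(A ∩ B) ∩ C = {7, 11}

A ∩ B ∩ C = {7, 11}


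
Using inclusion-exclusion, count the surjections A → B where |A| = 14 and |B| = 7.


n = |A| = 14, k = |B| = 7. Surjections via inclusion-exclusion:
S(n,k) = Σ(-1)^i × C(k,i) × (k-i)^n, i=0 to k
i=0: (-1)^0×C(7,0)×7^14 = 678223072849
i=1: (-1)^1×C(7,1)×6^14 = -548549148672
i=2: (-1)^2×C(7,2)×5^14 = 128173828125
i=3: (-1)^3×C(7,3)×4^14 = -9395240960
i=4: (-1)^4×C(7,4)×3^14 = 167403915
i=5: (-1)^5×C(7,5)×2^14 = -344064
i=6: (-1)^6×C(7,6)×1^14 = 7
i=7: (-1)^7×C(7,7)×0^14 = 0
Total = 248619571200

Number of surjections = 248619571200


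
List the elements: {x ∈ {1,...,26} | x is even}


Checking each candidate:
Condition: even numbers in {1,...,26}
Result = {2, 4, 6, 8, 10, 12, 14, 16, 18, 20, 22, 24, 26}

{2, 4, 6, 8, 10, 12, 14, 16, 18, 20, 22, 24, 26}


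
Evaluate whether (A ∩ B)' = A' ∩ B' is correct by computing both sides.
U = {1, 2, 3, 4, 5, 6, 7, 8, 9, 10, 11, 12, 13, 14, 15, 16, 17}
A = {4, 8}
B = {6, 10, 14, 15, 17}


LHS: A ∩ B = ∅
(A ∩ B)' = U \ (A ∩ B) = {1, 2, 3, 4, 5, 6, 7, 8, 9, 10, 11, 12, 13, 14, 15, 16, 17}
A' = {1, 2, 3, 5, 6, 7, 9, 10, 11, 12, 13, 14, 15, 16, 17}, B' = {1, 2, 3, 4, 5, 7, 8, 9, 11, 12, 13, 16}
Claimed RHS: A' ∩ B' = {1, 2, 3, 5, 7, 9, 11, 12, 13, 16}
Identity is INVALID: LHS = {1, 2, 3, 4, 5, 6, 7, 8, 9, 10, 11, 12, 13, 14, 15, 16, 17} but the RHS claimed here equals {1, 2, 3, 5, 7, 9, 11, 12, 13, 16}. The correct form is (A ∩ B)' = A' ∪ B'.

Identity is invalid: (A ∩ B)' = {1, 2, 3, 4, 5, 6, 7, 8, 9, 10, 11, 12, 13, 14, 15, 16, 17} but A' ∩ B' = {1, 2, 3, 5, 7, 9, 11, 12, 13, 16}. The correct De Morgan law is (A ∩ B)' = A' ∪ B'.


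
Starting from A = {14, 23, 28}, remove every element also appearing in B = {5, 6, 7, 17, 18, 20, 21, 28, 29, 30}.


A \ B = elements in A but not in B
A = {14, 23, 28}
B = {5, 6, 7, 17, 18, 20, 21, 28, 29, 30}
Remove from A any elements in B
A \ B = {14, 23}

A \ B = {14, 23}


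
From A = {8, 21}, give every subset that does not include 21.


A subset of A that omits 21 is a subset of A \ {21}, so there are 2^(n-1) = 2^1 = 2 of them.
Subsets excluding 21: ∅, {8}

Subsets excluding 21 (2 total): ∅, {8}


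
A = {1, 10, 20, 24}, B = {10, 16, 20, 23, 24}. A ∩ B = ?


A ∩ B = elements in both A and B
A = {1, 10, 20, 24}
B = {10, 16, 20, 23, 24}
A ∩ B = {10, 20, 24}

A ∩ B = {10, 20, 24}


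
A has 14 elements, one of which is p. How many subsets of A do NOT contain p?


Subsets of A avoiding p are subsets of A \ {p}, which has 13 elements.
Count = 2^(n-1) = 2^13
= 8192

Number of subsets avoiding p = 8192


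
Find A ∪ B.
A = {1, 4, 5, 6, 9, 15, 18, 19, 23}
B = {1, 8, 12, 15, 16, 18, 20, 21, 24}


A ∪ B = all elements in A or B (or both)
A = {1, 4, 5, 6, 9, 15, 18, 19, 23}
B = {1, 8, 12, 15, 16, 18, 20, 21, 24}
A ∪ B = {1, 4, 5, 6, 8, 9, 12, 15, 16, 18, 19, 20, 21, 23, 24}

A ∪ B = {1, 4, 5, 6, 8, 9, 12, 15, 16, 18, 19, 20, 21, 23, 24}


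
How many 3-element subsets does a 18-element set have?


C(n,k) = n! / (k!(n-k)!)
C(18,3) = 18! / (3!15!)
= 816

C(18,3) = 816


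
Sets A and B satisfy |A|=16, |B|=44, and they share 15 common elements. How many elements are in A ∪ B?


|A ∪ B| = |A| + |B| - |A ∩ B|
= 16 + 44 - 15
= 45

|A ∪ B| = 45


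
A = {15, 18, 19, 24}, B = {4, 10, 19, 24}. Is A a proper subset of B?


A ⊂ B requires: A ⊆ B AND A ≠ B.
A ⊆ B? No
A ⊄ B, so A is not a proper subset.

No, A is not a proper subset of B


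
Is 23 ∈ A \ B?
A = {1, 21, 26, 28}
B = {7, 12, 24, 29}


A = {1, 21, 26, 28}, B = {7, 12, 24, 29}
A \ B = elements in A but not in B
A \ B = {1, 21, 26, 28}
Checking if 23 ∈ A \ B
23 is not in A \ B → False

23 ∉ A \ B


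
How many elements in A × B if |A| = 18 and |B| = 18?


|A × B| = |A| × |B|
= 18 × 18
= 324

|A × B| = 324


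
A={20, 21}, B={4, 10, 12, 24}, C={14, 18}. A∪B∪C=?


A ∪ B = {4, 10, 12, 20, 21, 24}
(A ∪ B) ∪ C = {4, 10, 12, 14, 18, 20, 21, 24}

A ∪ B ∪ C = {4, 10, 12, 14, 18, 20, 21, 24}


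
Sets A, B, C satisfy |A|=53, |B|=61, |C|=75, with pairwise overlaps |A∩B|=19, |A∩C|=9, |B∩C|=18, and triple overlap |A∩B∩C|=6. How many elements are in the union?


|A∪B∪C| = |A|+|B|+|C| - |A∩B|-|A∩C|-|B∩C| + |A∩B∩C|
= 53+61+75 - 19-9-18 + 6
= 189 - 46 + 6
= 149

|A ∪ B ∪ C| = 149


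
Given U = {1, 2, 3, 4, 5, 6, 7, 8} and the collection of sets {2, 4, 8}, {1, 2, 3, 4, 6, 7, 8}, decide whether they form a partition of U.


A partition requires: (1) non-empty parts, (2) pairwise disjoint, (3) union = U
Parts: {2, 4, 8}, {1, 2, 3, 4, 6, 7, 8}
Union of parts: {1, 2, 3, 4, 6, 7, 8}
U = {1, 2, 3, 4, 5, 6, 7, 8}
All non-empty? True
Pairwise disjoint? False
Covers U? False

No, not a valid partition


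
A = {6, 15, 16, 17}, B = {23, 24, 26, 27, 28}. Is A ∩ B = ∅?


Disjoint means A ∩ B = ∅.
A ∩ B = ∅
A ∩ B = ∅, so A and B are disjoint.

Yes, A and B are disjoint


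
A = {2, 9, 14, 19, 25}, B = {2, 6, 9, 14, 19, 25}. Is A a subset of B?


A ⊆ B means every element of A is in B.
All elements of A are in B.
So A ⊆ B.

Yes, A ⊆ B


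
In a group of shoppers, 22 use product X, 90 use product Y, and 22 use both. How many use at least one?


|A ∪ B| = |A| + |B| - |A ∩ B|
= 22 + 90 - 22
= 90

|A ∪ B| = 90


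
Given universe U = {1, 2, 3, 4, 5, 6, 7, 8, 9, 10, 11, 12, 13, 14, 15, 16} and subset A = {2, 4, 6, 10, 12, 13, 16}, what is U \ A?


Aᶜ = U \ A = elements in U but not in A
U = {1, 2, 3, 4, 5, 6, 7, 8, 9, 10, 11, 12, 13, 14, 15, 16}
A = {2, 4, 6, 10, 12, 13, 16}
Aᶜ = {1, 3, 5, 7, 8, 9, 11, 14, 15}

Aᶜ = {1, 3, 5, 7, 8, 9, 11, 14, 15}


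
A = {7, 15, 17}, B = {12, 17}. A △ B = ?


A △ B = (A \ B) ∪ (B \ A) = elements in exactly one of A or B
A \ B = {7, 15}
B \ A = {12}
A △ B = {7, 12, 15}

A △ B = {7, 12, 15}


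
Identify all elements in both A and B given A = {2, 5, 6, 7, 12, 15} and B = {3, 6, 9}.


A = {2, 5, 6, 7, 12, 15}
B = {3, 6, 9}
Region: in both A and B
Elements: {6}

Elements in both A and B: {6}


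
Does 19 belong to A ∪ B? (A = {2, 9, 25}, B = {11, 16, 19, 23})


A = {2, 9, 25}, B = {11, 16, 19, 23}
A ∪ B = all elements in A or B
A ∪ B = {2, 9, 11, 16, 19, 23, 25}
Checking if 19 ∈ A ∪ B
19 is in A ∪ B → True

19 ∈ A ∪ B


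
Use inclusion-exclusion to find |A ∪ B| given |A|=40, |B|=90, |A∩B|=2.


|A ∪ B| = |A| + |B| - |A ∩ B|
= 40 + 90 - 2
= 128

|A ∪ B| = 128


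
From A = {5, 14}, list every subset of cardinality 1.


|A| = 2, so A has C(2,1) = 2 subsets of size 1.
Enumerate by choosing 1 elements from A at a time:
{5}, {14}

1-element subsets (2 total): {5}, {14}


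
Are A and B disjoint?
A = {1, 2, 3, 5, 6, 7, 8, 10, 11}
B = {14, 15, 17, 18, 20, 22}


Disjoint means A ∩ B = ∅.
A ∩ B = ∅
A ∩ B = ∅, so A and B are disjoint.

Yes, A and B are disjoint


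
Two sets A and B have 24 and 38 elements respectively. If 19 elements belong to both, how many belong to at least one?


|A ∪ B| = |A| + |B| - |A ∩ B|
= 24 + 38 - 19
= 43

|A ∪ B| = 43


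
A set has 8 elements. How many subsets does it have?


Number of subsets = 2^n
= 2^8
= 256

|P(A)| = 256


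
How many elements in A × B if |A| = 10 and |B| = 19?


|A × B| = |A| × |B|
= 10 × 19
= 190

|A × B| = 190


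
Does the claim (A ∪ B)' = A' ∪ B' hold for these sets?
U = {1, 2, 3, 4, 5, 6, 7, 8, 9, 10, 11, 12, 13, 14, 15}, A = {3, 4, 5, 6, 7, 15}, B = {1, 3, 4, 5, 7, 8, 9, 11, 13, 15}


LHS: A ∪ B = {1, 3, 4, 5, 6, 7, 8, 9, 11, 13, 15}
(A ∪ B)' = U \ (A ∪ B) = {2, 10, 12, 14}
A' = {1, 2, 8, 9, 10, 11, 12, 13, 14}, B' = {2, 6, 10, 12, 14}
Claimed RHS: A' ∪ B' = {1, 2, 6, 8, 9, 10, 11, 12, 13, 14}
Identity is INVALID: LHS = {2, 10, 12, 14} but the RHS claimed here equals {1, 2, 6, 8, 9, 10, 11, 12, 13, 14}. The correct form is (A ∪ B)' = A' ∩ B'.

Identity is invalid: (A ∪ B)' = {2, 10, 12, 14} but A' ∪ B' = {1, 2, 6, 8, 9, 10, 11, 12, 13, 14}. The correct De Morgan law is (A ∪ B)' = A' ∩ B'.


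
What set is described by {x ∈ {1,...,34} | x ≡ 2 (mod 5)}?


Checking each candidate:
Condition: x in {1,...,34} with x ≡ 2 (mod 5)
Result = {2, 7, 12, 17, 22, 27, 32}

{2, 7, 12, 17, 22, 27, 32}


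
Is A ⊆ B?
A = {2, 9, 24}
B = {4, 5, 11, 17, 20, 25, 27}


A ⊆ B means every element of A is in B.
Elements in A not in B: {2, 9, 24}
So A ⊄ B.

No, A ⊄ B


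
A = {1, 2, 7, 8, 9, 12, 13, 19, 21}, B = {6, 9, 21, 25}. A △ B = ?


A △ B = (A \ B) ∪ (B \ A) = elements in exactly one of A or B
A \ B = {1, 2, 7, 8, 12, 13, 19}
B \ A = {6, 25}
A △ B = {1, 2, 6, 7, 8, 12, 13, 19, 25}

A △ B = {1, 2, 6, 7, 8, 12, 13, 19, 25}


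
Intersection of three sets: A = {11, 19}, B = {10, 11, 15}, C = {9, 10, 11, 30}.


A ∩ B = {11}
(A ∩ B) ∩ C = {11}

A ∩ B ∩ C = {11}


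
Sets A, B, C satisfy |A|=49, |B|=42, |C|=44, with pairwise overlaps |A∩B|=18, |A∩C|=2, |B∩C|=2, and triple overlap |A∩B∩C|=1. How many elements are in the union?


|A∪B∪C| = |A|+|B|+|C| - |A∩B|-|A∩C|-|B∩C| + |A∩B∩C|
= 49+42+44 - 18-2-2 + 1
= 135 - 22 + 1
= 114

|A ∪ B ∪ C| = 114


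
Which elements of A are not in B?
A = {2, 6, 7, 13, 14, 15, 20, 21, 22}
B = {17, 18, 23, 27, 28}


A \ B = elements in A but not in B
A = {2, 6, 7, 13, 14, 15, 20, 21, 22}
B = {17, 18, 23, 27, 28}
Remove from A any elements in B
A \ B = {2, 6, 7, 13, 14, 15, 20, 21, 22}

A \ B = {2, 6, 7, 13, 14, 15, 20, 21, 22}


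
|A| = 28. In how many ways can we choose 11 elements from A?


C(n,k) = n! / (k!(n-k)!)
C(28,11) = 28! / (11!17!)
= 21474180

C(28,11) = 21474180


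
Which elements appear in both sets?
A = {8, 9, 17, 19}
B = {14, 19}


A ∩ B = elements in both A and B
A = {8, 9, 17, 19}
B = {14, 19}
A ∩ B = {19}

A ∩ B = {19}


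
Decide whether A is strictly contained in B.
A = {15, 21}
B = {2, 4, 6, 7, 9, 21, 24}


A ⊂ B requires: A ⊆ B AND A ≠ B.
A ⊆ B? No
A ⊄ B, so A is not a proper subset.

No, A is not a proper subset of B


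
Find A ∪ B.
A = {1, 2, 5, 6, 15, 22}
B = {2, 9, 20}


A ∪ B = all elements in A or B (or both)
A = {1, 2, 5, 6, 15, 22}
B = {2, 9, 20}
A ∪ B = {1, 2, 5, 6, 9, 15, 20, 22}

A ∪ B = {1, 2, 5, 6, 9, 15, 20, 22}


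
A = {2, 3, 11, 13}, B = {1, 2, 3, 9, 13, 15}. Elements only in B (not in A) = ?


A = {2, 3, 11, 13}
B = {1, 2, 3, 9, 13, 15}
Region: only in B (not in A)
Elements: {1, 9, 15}

Elements only in B (not in A): {1, 9, 15}


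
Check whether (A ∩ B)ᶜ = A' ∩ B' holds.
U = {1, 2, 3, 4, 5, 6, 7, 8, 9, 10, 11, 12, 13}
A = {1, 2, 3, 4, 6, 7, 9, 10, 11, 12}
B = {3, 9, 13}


LHS: A ∩ B = {3, 9}
(A ∩ B)' = U \ (A ∩ B) = {1, 2, 4, 5, 6, 7, 8, 10, 11, 12, 13}
A' = {5, 8, 13}, B' = {1, 2, 4, 5, 6, 7, 8, 10, 11, 12}
Claimed RHS: A' ∩ B' = {5, 8}
Identity is INVALID: LHS = {1, 2, 4, 5, 6, 7, 8, 10, 11, 12, 13} but the RHS claimed here equals {5, 8}. The correct form is (A ∩ B)' = A' ∪ B'.

Identity is invalid: (A ∩ B)' = {1, 2, 4, 5, 6, 7, 8, 10, 11, 12, 13} but A' ∩ B' = {5, 8}. The correct De Morgan law is (A ∩ B)' = A' ∪ B'.


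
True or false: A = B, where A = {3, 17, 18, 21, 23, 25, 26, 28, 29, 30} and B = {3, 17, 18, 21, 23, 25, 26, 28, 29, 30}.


Two sets are equal iff they have exactly the same elements.
A = {3, 17, 18, 21, 23, 25, 26, 28, 29, 30}
B = {3, 17, 18, 21, 23, 25, 26, 28, 29, 30}
Same elements → A = B

Yes, A = B


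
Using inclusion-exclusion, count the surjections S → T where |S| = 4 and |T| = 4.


n = |S| = 4, k = |T| = 4. Surjections via inclusion-exclusion:
S(n,k) = Σ(-1)^i × C(k,i) × (k-i)^n, i=0 to k
i=0: (-1)^0×C(4,0)×4^4 = 256
i=1: (-1)^1×C(4,1)×3^4 = -324
i=2: (-1)^2×C(4,2)×2^4 = 96
i=3: (-1)^3×C(4,3)×1^4 = -4
i=4: (-1)^4×C(4,4)×0^4 = 0
Total = 24

Number of surjections = 24


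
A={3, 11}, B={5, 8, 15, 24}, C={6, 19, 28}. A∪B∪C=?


A ∪ B = {3, 5, 8, 11, 15, 24}
(A ∪ B) ∪ C = {3, 5, 6, 8, 11, 15, 19, 24, 28}

A ∪ B ∪ C = {3, 5, 6, 8, 11, 15, 19, 24, 28}


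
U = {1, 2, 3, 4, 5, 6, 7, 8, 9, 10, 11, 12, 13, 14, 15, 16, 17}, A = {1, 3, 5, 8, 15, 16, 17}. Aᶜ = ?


Aᶜ = U \ A = elements in U but not in A
U = {1, 2, 3, 4, 5, 6, 7, 8, 9, 10, 11, 12, 13, 14, 15, 16, 17}
A = {1, 3, 5, 8, 15, 16, 17}
Aᶜ = {2, 4, 6, 7, 9, 10, 11, 12, 13, 14}

Aᶜ = {2, 4, 6, 7, 9, 10, 11, 12, 13, 14}


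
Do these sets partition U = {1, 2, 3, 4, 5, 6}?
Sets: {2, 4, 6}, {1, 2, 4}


A partition requires: (1) non-empty parts, (2) pairwise disjoint, (3) union = U
Parts: {2, 4, 6}, {1, 2, 4}
Union of parts: {1, 2, 4, 6}
U = {1, 2, 3, 4, 5, 6}
All non-empty? True
Pairwise disjoint? False
Covers U? False

No, not a valid partition


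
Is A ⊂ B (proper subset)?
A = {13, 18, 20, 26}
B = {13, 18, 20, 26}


A ⊂ B requires: A ⊆ B AND A ≠ B.
A ⊆ B? Yes
A = B? Yes
A = B, so A is not a PROPER subset.

No, A is not a proper subset of B


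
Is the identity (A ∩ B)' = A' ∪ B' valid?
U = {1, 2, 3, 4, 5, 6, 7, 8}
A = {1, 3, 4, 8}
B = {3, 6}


LHS: A ∩ B = {3}
(A ∩ B)' = U \ (A ∩ B) = {1, 2, 4, 5, 6, 7, 8}
A' = {2, 5, 6, 7}, B' = {1, 2, 4, 5, 7, 8}
Claimed RHS: A' ∪ B' = {1, 2, 4, 5, 6, 7, 8}
Identity is VALID: LHS = RHS = {1, 2, 4, 5, 6, 7, 8} ✓

Identity is valid. (A ∩ B)' = A' ∪ B' = {1, 2, 4, 5, 6, 7, 8}


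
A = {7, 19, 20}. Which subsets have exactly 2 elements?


|A| = 3, so A has C(3,2) = 3 subsets of size 2.
Enumerate by choosing 2 elements from A at a time:
{7, 19}, {7, 20}, {19, 20}

2-element subsets (3 total): {7, 19}, {7, 20}, {19, 20}


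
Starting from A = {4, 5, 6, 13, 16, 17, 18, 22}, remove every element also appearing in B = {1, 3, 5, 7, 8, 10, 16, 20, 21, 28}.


A \ B = elements in A but not in B
A = {4, 5, 6, 13, 16, 17, 18, 22}
B = {1, 3, 5, 7, 8, 10, 16, 20, 21, 28}
Remove from A any elements in B
A \ B = {4, 6, 13, 17, 18, 22}

A \ B = {4, 6, 13, 17, 18, 22}


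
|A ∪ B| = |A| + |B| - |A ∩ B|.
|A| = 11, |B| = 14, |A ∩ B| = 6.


|A ∪ B| = |A| + |B| - |A ∩ B|
= 11 + 14 - 6
= 19

|A ∪ B| = 19


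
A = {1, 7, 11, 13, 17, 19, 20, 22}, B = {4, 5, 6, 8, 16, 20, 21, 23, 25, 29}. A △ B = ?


A △ B = (A \ B) ∪ (B \ A) = elements in exactly one of A or B
A \ B = {1, 7, 11, 13, 17, 19, 22}
B \ A = {4, 5, 6, 8, 16, 21, 23, 25, 29}
A △ B = {1, 4, 5, 6, 7, 8, 11, 13, 16, 17, 19, 21, 22, 23, 25, 29}

A △ B = {1, 4, 5, 6, 7, 8, 11, 13, 16, 17, 19, 21, 22, 23, 25, 29}


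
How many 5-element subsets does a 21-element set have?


C(n,k) = n! / (k!(n-k)!)
C(21,5) = 21! / (5!16!)
= 20349

C(21,5) = 20349


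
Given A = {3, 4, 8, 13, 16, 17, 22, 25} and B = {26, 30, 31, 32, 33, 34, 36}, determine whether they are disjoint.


Disjoint means A ∩ B = ∅.
A ∩ B = ∅
A ∩ B = ∅, so A and B are disjoint.

Yes, A and B are disjoint


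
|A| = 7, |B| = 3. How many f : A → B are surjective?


n = |A| = 7, k = |B| = 3. Surjections via inclusion-exclusion:
S(n,k) = Σ(-1)^i × C(k,i) × (k-i)^n, i=0 to k
i=0: (-1)^0×C(3,0)×3^7 = 2187
i=1: (-1)^1×C(3,1)×2^7 = -384
i=2: (-1)^2×C(3,2)×1^7 = 3
i=3: (-1)^3×C(3,3)×0^7 = 0
Total = 1806

Number of surjections = 1806


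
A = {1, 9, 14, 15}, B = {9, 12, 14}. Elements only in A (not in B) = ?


A = {1, 9, 14, 15}
B = {9, 12, 14}
Region: only in A (not in B)
Elements: {1, 15}

Elements only in A (not in B): {1, 15}


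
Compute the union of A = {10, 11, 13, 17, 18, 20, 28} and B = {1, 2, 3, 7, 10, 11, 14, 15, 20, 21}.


A ∪ B = all elements in A or B (or both)
A = {10, 11, 13, 17, 18, 20, 28}
B = {1, 2, 3, 7, 10, 11, 14, 15, 20, 21}
A ∪ B = {1, 2, 3, 7, 10, 11, 13, 14, 15, 17, 18, 20, 21, 28}

A ∪ B = {1, 2, 3, 7, 10, 11, 13, 14, 15, 17, 18, 20, 21, 28}


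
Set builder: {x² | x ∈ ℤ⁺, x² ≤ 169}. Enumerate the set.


Checking each candidate:
Condition: positive perfect squares ≤ 169
Result = {1, 4, 9, 16, 25, 36, 49, 64, 81, 100, 121, 144, 169}

{1, 4, 9, 16, 25, 36, 49, 64, 81, 100, 121, 144, 169}


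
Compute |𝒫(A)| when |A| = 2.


Number of subsets = 2^n
= 2^2
= 4

|P(A)| = 4


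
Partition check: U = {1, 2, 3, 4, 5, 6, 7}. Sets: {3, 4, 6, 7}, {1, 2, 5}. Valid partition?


A partition requires: (1) non-empty parts, (2) pairwise disjoint, (3) union = U
Parts: {3, 4, 6, 7}, {1, 2, 5}
Union of parts: {1, 2, 3, 4, 5, 6, 7}
U = {1, 2, 3, 4, 5, 6, 7}
All non-empty? True
Pairwise disjoint? True
Covers U? True

Yes, valid partition


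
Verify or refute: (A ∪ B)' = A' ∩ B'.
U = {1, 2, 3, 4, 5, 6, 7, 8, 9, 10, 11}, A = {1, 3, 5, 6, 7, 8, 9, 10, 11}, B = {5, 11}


LHS: A ∪ B = {1, 3, 5, 6, 7, 8, 9, 10, 11}
(A ∪ B)' = U \ (A ∪ B) = {2, 4}
A' = {2, 4}, B' = {1, 2, 3, 4, 6, 7, 8, 9, 10}
Claimed RHS: A' ∩ B' = {2, 4}
Identity is VALID: LHS = RHS = {2, 4} ✓

Identity is valid. (A ∪ B)' = A' ∩ B' = {2, 4}


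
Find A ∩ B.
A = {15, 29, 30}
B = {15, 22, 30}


A ∩ B = elements in both A and B
A = {15, 29, 30}
B = {15, 22, 30}
A ∩ B = {15, 30}

A ∩ B = {15, 30}


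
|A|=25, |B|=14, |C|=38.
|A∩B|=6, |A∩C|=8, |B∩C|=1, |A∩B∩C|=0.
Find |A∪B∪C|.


|A∪B∪C| = |A|+|B|+|C| - |A∩B|-|A∩C|-|B∩C| + |A∩B∩C|
= 25+14+38 - 6-8-1 + 0
= 77 - 15 + 0
= 62

|A ∪ B ∪ C| = 62


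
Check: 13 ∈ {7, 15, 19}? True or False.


A = {7, 15, 19}
Checking if 13 is in A
13 is not in A → False

13 ∉ A


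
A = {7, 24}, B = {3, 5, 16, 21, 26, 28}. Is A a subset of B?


A ⊆ B means every element of A is in B.
Elements in A not in B: {7, 24}
So A ⊄ B.

No, A ⊄ B


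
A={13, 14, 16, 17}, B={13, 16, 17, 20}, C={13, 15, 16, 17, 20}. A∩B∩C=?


A ∩ B = {13, 16, 17}
(A ∩ B) ∩ C = {13, 16, 17}

A ∩ B ∩ C = {13, 16, 17}


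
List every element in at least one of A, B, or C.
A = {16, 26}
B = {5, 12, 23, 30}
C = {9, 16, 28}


A ∪ B = {5, 12, 16, 23, 26, 30}
(A ∪ B) ∪ C = {5, 9, 12, 16, 23, 26, 28, 30}

A ∪ B ∪ C = {5, 9, 12, 16, 23, 26, 28, 30}


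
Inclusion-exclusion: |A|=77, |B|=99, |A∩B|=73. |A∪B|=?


|A ∪ B| = |A| + |B| - |A ∩ B|
= 77 + 99 - 73
= 103

|A ∪ B| = 103


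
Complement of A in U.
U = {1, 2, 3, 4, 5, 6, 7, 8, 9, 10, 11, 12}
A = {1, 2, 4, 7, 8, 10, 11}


Aᶜ = U \ A = elements in U but not in A
U = {1, 2, 3, 4, 5, 6, 7, 8, 9, 10, 11, 12}
A = {1, 2, 4, 7, 8, 10, 11}
Aᶜ = {3, 5, 6, 9, 12}

Aᶜ = {3, 5, 6, 9, 12}


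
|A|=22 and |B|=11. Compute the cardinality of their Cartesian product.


|A × B| = |A| × |B|
= 22 × 11
= 242

|A × B| = 242


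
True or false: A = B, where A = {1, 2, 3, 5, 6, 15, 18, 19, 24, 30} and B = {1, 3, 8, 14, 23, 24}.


Two sets are equal iff they have exactly the same elements.
A = {1, 2, 3, 5, 6, 15, 18, 19, 24, 30}
B = {1, 3, 8, 14, 23, 24}
Differences: {2, 5, 6, 8, 14, 15, 18, 19, 23, 30}
A ≠ B

No, A ≠ B


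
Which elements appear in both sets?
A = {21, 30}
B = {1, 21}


A ∩ B = elements in both A and B
A = {21, 30}
B = {1, 21}
A ∩ B = {21}

A ∩ B = {21}


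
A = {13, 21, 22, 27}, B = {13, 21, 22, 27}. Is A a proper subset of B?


A ⊂ B requires: A ⊆ B AND A ≠ B.
A ⊆ B? Yes
A = B? Yes
A = B, so A is not a PROPER subset.

No, A is not a proper subset of B


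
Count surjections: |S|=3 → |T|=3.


n = |S| = 3, k = |T| = 3. Surjections via inclusion-exclusion:
S(n,k) = Σ(-1)^i × C(k,i) × (k-i)^n, i=0 to k
i=0: (-1)^0×C(3,0)×3^3 = 27
i=1: (-1)^1×C(3,1)×2^3 = -24
i=2: (-1)^2×C(3,2)×1^3 = 3
i=3: (-1)^3×C(3,3)×0^3 = 0
Total = 6

Number of surjections = 6


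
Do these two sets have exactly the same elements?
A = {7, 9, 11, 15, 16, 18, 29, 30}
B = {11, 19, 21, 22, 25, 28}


Two sets are equal iff they have exactly the same elements.
A = {7, 9, 11, 15, 16, 18, 29, 30}
B = {11, 19, 21, 22, 25, 28}
Differences: {7, 9, 15, 16, 18, 19, 21, 22, 25, 28, 29, 30}
A ≠ B

No, A ≠ B


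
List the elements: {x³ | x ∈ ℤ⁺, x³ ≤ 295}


Checking each candidate:
Condition: positive perfect cubes ≤ 295
Result = {1, 8, 27, 64, 125, 216}

{1, 8, 27, 64, 125, 216}


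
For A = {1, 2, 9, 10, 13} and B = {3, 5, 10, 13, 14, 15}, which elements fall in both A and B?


A = {1, 2, 9, 10, 13}
B = {3, 5, 10, 13, 14, 15}
Region: in both A and B
Elements: {10, 13}

Elements in both A and B: {10, 13}


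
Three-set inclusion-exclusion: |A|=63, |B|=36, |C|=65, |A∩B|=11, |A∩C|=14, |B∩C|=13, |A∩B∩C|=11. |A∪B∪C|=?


|A∪B∪C| = |A|+|B|+|C| - |A∩B|-|A∩C|-|B∩C| + |A∩B∩C|
= 63+36+65 - 11-14-13 + 11
= 164 - 38 + 11
= 137

|A ∪ B ∪ C| = 137


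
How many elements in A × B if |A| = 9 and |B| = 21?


|A × B| = |A| × |B|
= 9 × 21
= 189

|A × B| = 189


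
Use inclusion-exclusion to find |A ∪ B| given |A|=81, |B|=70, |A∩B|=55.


|A ∪ B| = |A| + |B| - |A ∩ B|
= 81 + 70 - 55
= 96

|A ∪ B| = 96


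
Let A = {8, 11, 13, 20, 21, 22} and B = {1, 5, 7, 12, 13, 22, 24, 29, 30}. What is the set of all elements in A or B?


A ∪ B = all elements in A or B (or both)
A = {8, 11, 13, 20, 21, 22}
B = {1, 5, 7, 12, 13, 22, 24, 29, 30}
A ∪ B = {1, 5, 7, 8, 11, 12, 13, 20, 21, 22, 24, 29, 30}

A ∪ B = {1, 5, 7, 8, 11, 12, 13, 20, 21, 22, 24, 29, 30}


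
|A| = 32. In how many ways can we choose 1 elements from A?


C(n,k) = n! / (k!(n-k)!)
C(32,1) = 32! / (1!31!)
= 32

C(32,1) = 32


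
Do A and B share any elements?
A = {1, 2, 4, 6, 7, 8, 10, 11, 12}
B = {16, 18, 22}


Disjoint means A ∩ B = ∅.
A ∩ B = ∅
A ∩ B = ∅, so A and B are disjoint.

No — A and B share no elements (A ∩ B = ∅), so they are disjoint


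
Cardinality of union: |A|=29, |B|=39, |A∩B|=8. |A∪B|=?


|A ∪ B| = |A| + |B| - |A ∩ B|
= 29 + 39 - 8
= 60

|A ∪ B| = 60


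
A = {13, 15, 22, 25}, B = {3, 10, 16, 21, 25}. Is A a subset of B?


A ⊆ B means every element of A is in B.
Elements in A not in B: {13, 15, 22}
So A ⊄ B.

No, A ⊄ B


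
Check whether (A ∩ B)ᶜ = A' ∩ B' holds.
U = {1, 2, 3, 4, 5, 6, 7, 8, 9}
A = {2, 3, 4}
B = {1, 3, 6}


LHS: A ∩ B = {3}
(A ∩ B)' = U \ (A ∩ B) = {1, 2, 4, 5, 6, 7, 8, 9}
A' = {1, 5, 6, 7, 8, 9}, B' = {2, 4, 5, 7, 8, 9}
Claimed RHS: A' ∩ B' = {5, 7, 8, 9}
Identity is INVALID: LHS = {1, 2, 4, 5, 6, 7, 8, 9} but the RHS claimed here equals {5, 7, 8, 9}. The correct form is (A ∩ B)' = A' ∪ B'.

Identity is invalid: (A ∩ B)' = {1, 2, 4, 5, 6, 7, 8, 9} but A' ∩ B' = {5, 7, 8, 9}. The correct De Morgan law is (A ∩ B)' = A' ∪ B'.


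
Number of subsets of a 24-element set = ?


Number of subsets = 2^n
= 2^24
= 16777216

|P(A)| = 16777216


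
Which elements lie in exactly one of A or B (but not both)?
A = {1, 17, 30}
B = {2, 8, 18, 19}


A △ B = (A \ B) ∪ (B \ A) = elements in exactly one of A or B
A \ B = {1, 17, 30}
B \ A = {2, 8, 18, 19}
A △ B = {1, 2, 8, 17, 18, 19, 30}

A △ B = {1, 2, 8, 17, 18, 19, 30}


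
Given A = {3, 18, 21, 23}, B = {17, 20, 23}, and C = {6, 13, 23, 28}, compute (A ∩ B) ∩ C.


A ∩ B = {23}
(A ∩ B) ∩ C = {23}

A ∩ B ∩ C = {23}


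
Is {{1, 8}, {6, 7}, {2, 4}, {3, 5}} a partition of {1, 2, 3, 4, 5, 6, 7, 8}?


A partition requires: (1) non-empty parts, (2) pairwise disjoint, (3) union = U
Parts: {1, 8}, {6, 7}, {2, 4}, {3, 5}
Union of parts: {1, 2, 3, 4, 5, 6, 7, 8}
U = {1, 2, 3, 4, 5, 6, 7, 8}
All non-empty? True
Pairwise disjoint? True
Covers U? True

Yes, valid partition


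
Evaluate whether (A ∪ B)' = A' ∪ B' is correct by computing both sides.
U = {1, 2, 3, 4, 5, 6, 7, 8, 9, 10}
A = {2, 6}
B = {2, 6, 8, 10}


LHS: A ∪ B = {2, 6, 8, 10}
(A ∪ B)' = U \ (A ∪ B) = {1, 3, 4, 5, 7, 9}
A' = {1, 3, 4, 5, 7, 8, 9, 10}, B' = {1, 3, 4, 5, 7, 9}
Claimed RHS: A' ∪ B' = {1, 3, 4, 5, 7, 8, 9, 10}
Identity is INVALID: LHS = {1, 3, 4, 5, 7, 9} but the RHS claimed here equals {1, 3, 4, 5, 7, 8, 9, 10}. The correct form is (A ∪ B)' = A' ∩ B'.

Identity is invalid: (A ∪ B)' = {1, 3, 4, 5, 7, 9} but A' ∪ B' = {1, 3, 4, 5, 7, 8, 9, 10}. The correct De Morgan law is (A ∪ B)' = A' ∩ B'.


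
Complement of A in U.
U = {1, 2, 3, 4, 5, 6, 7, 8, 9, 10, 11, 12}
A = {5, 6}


Aᶜ = U \ A = elements in U but not in A
U = {1, 2, 3, 4, 5, 6, 7, 8, 9, 10, 11, 12}
A = {5, 6}
Aᶜ = {1, 2, 3, 4, 7, 8, 9, 10, 11, 12}

Aᶜ = {1, 2, 3, 4, 7, 8, 9, 10, 11, 12}


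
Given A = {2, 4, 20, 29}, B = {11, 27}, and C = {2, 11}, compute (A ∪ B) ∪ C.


A ∪ B = {2, 4, 11, 20, 27, 29}
(A ∪ B) ∪ C = {2, 4, 11, 20, 27, 29}

A ∪ B ∪ C = {2, 4, 11, 20, 27, 29}


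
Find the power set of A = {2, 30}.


|A| = 2, so |P(A)| = 2^2 = 4
Enumerate subsets by cardinality (0 to 2):
∅, {2}, {30}, {2, 30}

P(A) has 4 subsets: ∅, {2}, {30}, {2, 30}


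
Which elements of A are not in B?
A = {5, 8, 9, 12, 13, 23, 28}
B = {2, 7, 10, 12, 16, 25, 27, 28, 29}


A \ B = elements in A but not in B
A = {5, 8, 9, 12, 13, 23, 28}
B = {2, 7, 10, 12, 16, 25, 27, 28, 29}
Remove from A any elements in B
A \ B = {5, 8, 9, 13, 23}

A \ B = {5, 8, 9, 13, 23}


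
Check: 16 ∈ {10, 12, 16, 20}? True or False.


A = {10, 12, 16, 20}
Checking if 16 is in A
16 is in A → True

16 ∈ A


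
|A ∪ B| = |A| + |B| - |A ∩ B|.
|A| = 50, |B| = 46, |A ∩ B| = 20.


|A ∪ B| = |A| + |B| - |A ∩ B|
= 50 + 46 - 20
= 76

|A ∪ B| = 76


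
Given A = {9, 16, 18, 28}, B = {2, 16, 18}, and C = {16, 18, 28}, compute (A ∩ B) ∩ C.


A ∩ B = {16, 18}
(A ∩ B) ∩ C = {16, 18}

A ∩ B ∩ C = {16, 18}


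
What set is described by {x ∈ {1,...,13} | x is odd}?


Checking each candidate:
Condition: odd numbers in {1,...,13}
Result = {1, 3, 5, 7, 9, 11, 13}

{1, 3, 5, 7, 9, 11, 13}


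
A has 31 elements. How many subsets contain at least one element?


Total subsets = 2^n = 2^31 = 2147483648
Non-empty subsets exclude the empty set: 2^n - 1
= 2147483648 - 1
= 2147483647

Number of non-empty subsets = 2147483647


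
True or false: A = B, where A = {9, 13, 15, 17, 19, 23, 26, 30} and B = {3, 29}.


Two sets are equal iff they have exactly the same elements.
A = {9, 13, 15, 17, 19, 23, 26, 30}
B = {3, 29}
Differences: {3, 9, 13, 15, 17, 19, 23, 26, 29, 30}
A ≠ B

No, A ≠ B


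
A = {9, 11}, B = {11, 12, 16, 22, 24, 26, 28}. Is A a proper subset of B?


A ⊂ B requires: A ⊆ B AND A ≠ B.
A ⊆ B? No
A ⊄ B, so A is not a proper subset.

No, A is not a proper subset of B


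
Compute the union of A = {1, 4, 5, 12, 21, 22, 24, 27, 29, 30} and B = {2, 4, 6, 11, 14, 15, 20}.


A ∪ B = all elements in A or B (or both)
A = {1, 4, 5, 12, 21, 22, 24, 27, 29, 30}
B = {2, 4, 6, 11, 14, 15, 20}
A ∪ B = {1, 2, 4, 5, 6, 11, 12, 14, 15, 20, 21, 22, 24, 27, 29, 30}

A ∪ B = {1, 2, 4, 5, 6, 11, 12, 14, 15, 20, 21, 22, 24, 27, 29, 30}


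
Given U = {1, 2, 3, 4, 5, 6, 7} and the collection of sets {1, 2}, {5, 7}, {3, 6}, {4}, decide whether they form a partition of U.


A partition requires: (1) non-empty parts, (2) pairwise disjoint, (3) union = U
Parts: {1, 2}, {5, 7}, {3, 6}, {4}
Union of parts: {1, 2, 3, 4, 5, 6, 7}
U = {1, 2, 3, 4, 5, 6, 7}
All non-empty? True
Pairwise disjoint? True
Covers U? True

Yes, valid partition


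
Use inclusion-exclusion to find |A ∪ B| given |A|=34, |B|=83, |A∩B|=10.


|A ∪ B| = |A| + |B| - |A ∩ B|
= 34 + 83 - 10
= 107

|A ∪ B| = 107


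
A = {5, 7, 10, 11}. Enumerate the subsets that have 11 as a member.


A subset of A contains 11 iff the remaining 3 elements form any subset of A \ {11}.
Count: 2^(n-1) = 2^3 = 8
Subsets containing 11: {11}, {5, 11}, {7, 11}, {10, 11}, {5, 7, 11}, {5, 10, 11}, {7, 10, 11}, {5, 7, 10, 11}

Subsets containing 11 (8 total): {11}, {5, 11}, {7, 11}, {10, 11}, {5, 7, 11}, {5, 10, 11}, {7, 10, 11}, {5, 7, 10, 11}


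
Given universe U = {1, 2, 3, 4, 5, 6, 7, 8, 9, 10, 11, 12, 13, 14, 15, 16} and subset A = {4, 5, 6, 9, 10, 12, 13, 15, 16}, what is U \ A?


Aᶜ = U \ A = elements in U but not in A
U = {1, 2, 3, 4, 5, 6, 7, 8, 9, 10, 11, 12, 13, 14, 15, 16}
A = {4, 5, 6, 9, 10, 12, 13, 15, 16}
Aᶜ = {1, 2, 3, 7, 8, 11, 14}

Aᶜ = {1, 2, 3, 7, 8, 11, 14}


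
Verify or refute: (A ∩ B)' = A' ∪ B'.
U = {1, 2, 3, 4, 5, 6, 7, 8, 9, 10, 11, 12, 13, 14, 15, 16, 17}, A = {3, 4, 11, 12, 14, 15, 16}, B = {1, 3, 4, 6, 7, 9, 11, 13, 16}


LHS: A ∩ B = {3, 4, 11, 16}
(A ∩ B)' = U \ (A ∩ B) = {1, 2, 5, 6, 7, 8, 9, 10, 12, 13, 14, 15, 17}
A' = {1, 2, 5, 6, 7, 8, 9, 10, 13, 17}, B' = {2, 5, 8, 10, 12, 14, 15, 17}
Claimed RHS: A' ∪ B' = {1, 2, 5, 6, 7, 8, 9, 10, 12, 13, 14, 15, 17}
Identity is VALID: LHS = RHS = {1, 2, 5, 6, 7, 8, 9, 10, 12, 13, 14, 15, 17} ✓

Identity is valid. (A ∩ B)' = A' ∪ B' = {1, 2, 5, 6, 7, 8, 9, 10, 12, 13, 14, 15, 17}


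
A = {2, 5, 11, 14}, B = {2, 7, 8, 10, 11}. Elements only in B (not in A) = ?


A = {2, 5, 11, 14}
B = {2, 7, 8, 10, 11}
Region: only in B (not in A)
Elements: {7, 8, 10}

Elements only in B (not in A): {7, 8, 10}


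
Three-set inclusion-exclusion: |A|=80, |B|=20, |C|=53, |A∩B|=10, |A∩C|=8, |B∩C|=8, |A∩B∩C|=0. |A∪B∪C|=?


|A∪B∪C| = |A|+|B|+|C| - |A∩B|-|A∩C|-|B∩C| + |A∩B∩C|
= 80+20+53 - 10-8-8 + 0
= 153 - 26 + 0
= 127

|A ∪ B ∪ C| = 127


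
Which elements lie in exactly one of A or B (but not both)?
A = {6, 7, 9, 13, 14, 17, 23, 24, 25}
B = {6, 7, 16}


A △ B = (A \ B) ∪ (B \ A) = elements in exactly one of A or B
A \ B = {9, 13, 14, 17, 23, 24, 25}
B \ A = {16}
A △ B = {9, 13, 14, 16, 17, 23, 24, 25}

A △ B = {9, 13, 14, 16, 17, 23, 24, 25}


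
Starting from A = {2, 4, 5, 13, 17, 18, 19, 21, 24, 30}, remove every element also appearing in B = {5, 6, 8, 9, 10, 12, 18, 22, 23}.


A \ B = elements in A but not in B
A = {2, 4, 5, 13, 17, 18, 19, 21, 24, 30}
B = {5, 6, 8, 9, 10, 12, 18, 22, 23}
Remove from A any elements in B
A \ B = {2, 4, 13, 17, 19, 21, 24, 30}

A \ B = {2, 4, 13, 17, 19, 21, 24, 30}


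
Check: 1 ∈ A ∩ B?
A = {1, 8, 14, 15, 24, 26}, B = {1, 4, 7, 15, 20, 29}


A = {1, 8, 14, 15, 24, 26}, B = {1, 4, 7, 15, 20, 29}
A ∩ B = elements in both A and B
A ∩ B = {1, 15}
Checking if 1 ∈ A ∩ B
1 is in A ∩ B → True

1 ∈ A ∩ B


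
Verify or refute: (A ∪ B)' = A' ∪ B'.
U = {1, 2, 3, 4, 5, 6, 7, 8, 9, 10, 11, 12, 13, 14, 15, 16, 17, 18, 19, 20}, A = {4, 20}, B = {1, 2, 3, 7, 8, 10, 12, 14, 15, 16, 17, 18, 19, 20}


LHS: A ∪ B = {1, 2, 3, 4, 7, 8, 10, 12, 14, 15, 16, 17, 18, 19, 20}
(A ∪ B)' = U \ (A ∪ B) = {5, 6, 9, 11, 13}
A' = {1, 2, 3, 5, 6, 7, 8, 9, 10, 11, 12, 13, 14, 15, 16, 17, 18, 19}, B' = {4, 5, 6, 9, 11, 13}
Claimed RHS: A' ∪ B' = {1, 2, 3, 4, 5, 6, 7, 8, 9, 10, 11, 12, 13, 14, 15, 16, 17, 18, 19}
Identity is INVALID: LHS = {5, 6, 9, 11, 13} but the RHS claimed here equals {1, 2, 3, 4, 5, 6, 7, 8, 9, 10, 11, 12, 13, 14, 15, 16, 17, 18, 19}. The correct form is (A ∪ B)' = A' ∩ B'.

Identity is invalid: (A ∪ B)' = {5, 6, 9, 11, 13} but A' ∪ B' = {1, 2, 3, 4, 5, 6, 7, 8, 9, 10, 11, 12, 13, 14, 15, 16, 17, 18, 19}. The correct De Morgan law is (A ∪ B)' = A' ∩ B'.


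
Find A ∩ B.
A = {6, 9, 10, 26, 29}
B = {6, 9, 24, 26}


A ∩ B = elements in both A and B
A = {6, 9, 10, 26, 29}
B = {6, 9, 24, 26}
A ∩ B = {6, 9, 26}

A ∩ B = {6, 9, 26}


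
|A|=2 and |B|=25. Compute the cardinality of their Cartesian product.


|A × B| = |A| × |B|
= 2 × 25
= 50

|A × B| = 50


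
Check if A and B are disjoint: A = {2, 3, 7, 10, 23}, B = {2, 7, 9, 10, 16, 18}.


Disjoint means A ∩ B = ∅.
A ∩ B = {2, 7, 10}
A ∩ B ≠ ∅, so A and B are NOT disjoint.

No, A and B are not disjoint (A ∩ B = {2, 7, 10})


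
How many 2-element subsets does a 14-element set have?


C(n,k) = n! / (k!(n-k)!)
C(14,2) = 14! / (2!12!)
= 91

C(14,2) = 91


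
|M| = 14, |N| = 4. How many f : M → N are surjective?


n = |M| = 14, k = |N| = 4. Surjections via inclusion-exclusion:
S(n,k) = Σ(-1)^i × C(k,i) × (k-i)^n, i=0 to k
i=0: (-1)^0×C(4,0)×4^14 = 268435456
i=1: (-1)^1×C(4,1)×3^14 = -19131876
i=2: (-1)^2×C(4,2)×2^14 = 98304
i=3: (-1)^3×C(4,3)×1^14 = -4
i=4: (-1)^4×C(4,4)×0^14 = 0
Total = 249401880

Number of surjections = 249401880


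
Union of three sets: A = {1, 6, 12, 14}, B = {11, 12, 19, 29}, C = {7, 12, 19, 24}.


A ∪ B = {1, 6, 11, 12, 14, 19, 29}
(A ∪ B) ∪ C = {1, 6, 7, 11, 12, 14, 19, 24, 29}

A ∪ B ∪ C = {1, 6, 7, 11, 12, 14, 19, 24, 29}


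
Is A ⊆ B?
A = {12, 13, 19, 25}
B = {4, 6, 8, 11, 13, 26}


A ⊆ B means every element of A is in B.
Elements in A not in B: {12, 19, 25}
So A ⊄ B.

No, A ⊄ B


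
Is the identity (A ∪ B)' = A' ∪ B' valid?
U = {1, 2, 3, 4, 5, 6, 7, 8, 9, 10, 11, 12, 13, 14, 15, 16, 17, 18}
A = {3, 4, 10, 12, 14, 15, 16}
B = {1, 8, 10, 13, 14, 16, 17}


LHS: A ∪ B = {1, 3, 4, 8, 10, 12, 13, 14, 15, 16, 17}
(A ∪ B)' = U \ (A ∪ B) = {2, 5, 6, 7, 9, 11, 18}
A' = {1, 2, 5, 6, 7, 8, 9, 11, 13, 17, 18}, B' = {2, 3, 4, 5, 6, 7, 9, 11, 12, 15, 18}
Claimed RHS: A' ∪ B' = {1, 2, 3, 4, 5, 6, 7, 8, 9, 11, 12, 13, 15, 17, 18}
Identity is INVALID: LHS = {2, 5, 6, 7, 9, 11, 18} but the RHS claimed here equals {1, 2, 3, 4, 5, 6, 7, 8, 9, 11, 12, 13, 15, 17, 18}. The correct form is (A ∪ B)' = A' ∩ B'.

Identity is invalid: (A ∪ B)' = {2, 5, 6, 7, 9, 11, 18} but A' ∪ B' = {1, 2, 3, 4, 5, 6, 7, 8, 9, 11, 12, 13, 15, 17, 18}. The correct De Morgan law is (A ∪ B)' = A' ∩ B'.


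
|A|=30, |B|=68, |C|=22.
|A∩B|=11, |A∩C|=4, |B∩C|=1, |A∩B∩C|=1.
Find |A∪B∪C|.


|A∪B∪C| = |A|+|B|+|C| - |A∩B|-|A∩C|-|B∩C| + |A∩B∩C|
= 30+68+22 - 11-4-1 + 1
= 120 - 16 + 1
= 105

|A ∪ B ∪ C| = 105


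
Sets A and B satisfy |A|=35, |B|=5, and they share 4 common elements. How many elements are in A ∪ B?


|A ∪ B| = |A| + |B| - |A ∩ B|
= 35 + 5 - 4
= 36

|A ∪ B| = 36


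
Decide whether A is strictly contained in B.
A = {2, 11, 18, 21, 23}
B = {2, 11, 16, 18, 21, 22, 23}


A ⊂ B requires: A ⊆ B AND A ≠ B.
A ⊆ B? Yes
A = B? No
A ⊂ B: Yes (A is a proper subset of B)

Yes, A ⊂ B


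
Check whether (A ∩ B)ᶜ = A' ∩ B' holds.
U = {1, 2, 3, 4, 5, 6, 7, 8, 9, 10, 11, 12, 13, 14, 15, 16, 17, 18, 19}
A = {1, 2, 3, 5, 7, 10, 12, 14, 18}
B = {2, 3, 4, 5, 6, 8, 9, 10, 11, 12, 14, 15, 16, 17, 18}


LHS: A ∩ B = {2, 3, 5, 10, 12, 14, 18}
(A ∩ B)' = U \ (A ∩ B) = {1, 4, 6, 7, 8, 9, 11, 13, 15, 16, 17, 19}
A' = {4, 6, 8, 9, 11, 13, 15, 16, 17, 19}, B' = {1, 7, 13, 19}
Claimed RHS: A' ∩ B' = {13, 19}
Identity is INVALID: LHS = {1, 4, 6, 7, 8, 9, 11, 13, 15, 16, 17, 19} but the RHS claimed here equals {13, 19}. The correct form is (A ∩ B)' = A' ∪ B'.

Identity is invalid: (A ∩ B)' = {1, 4, 6, 7, 8, 9, 11, 13, 15, 16, 17, 19} but A' ∩ B' = {13, 19}. The correct De Morgan law is (A ∩ B)' = A' ∪ B'.


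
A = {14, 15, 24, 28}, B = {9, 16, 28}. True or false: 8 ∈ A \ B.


A = {14, 15, 24, 28}, B = {9, 16, 28}
A \ B = elements in A but not in B
A \ B = {14, 15, 24}
Checking if 8 ∈ A \ B
8 is not in A \ B → False

8 ∉ A \ B


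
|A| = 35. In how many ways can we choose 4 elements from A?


C(n,k) = n! / (k!(n-k)!)
C(35,4) = 35! / (4!31!)
= 52360

C(35,4) = 52360


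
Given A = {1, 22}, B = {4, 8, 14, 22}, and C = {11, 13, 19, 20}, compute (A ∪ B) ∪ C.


A ∪ B = {1, 4, 8, 14, 22}
(A ∪ B) ∪ C = {1, 4, 8, 11, 13, 14, 19, 20, 22}

A ∪ B ∪ C = {1, 4, 8, 11, 13, 14, 19, 20, 22}


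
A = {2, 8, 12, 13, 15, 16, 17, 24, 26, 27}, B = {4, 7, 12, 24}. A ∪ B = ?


A ∪ B = all elements in A or B (or both)
A = {2, 8, 12, 13, 15, 16, 17, 24, 26, 27}
B = {4, 7, 12, 24}
A ∪ B = {2, 4, 7, 8, 12, 13, 15, 16, 17, 24, 26, 27}

A ∪ B = {2, 4, 7, 8, 12, 13, 15, 16, 17, 24, 26, 27}


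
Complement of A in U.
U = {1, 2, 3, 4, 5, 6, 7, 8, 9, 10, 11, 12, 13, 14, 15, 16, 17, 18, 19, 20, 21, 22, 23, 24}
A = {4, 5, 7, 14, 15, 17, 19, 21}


Aᶜ = U \ A = elements in U but not in A
U = {1, 2, 3, 4, 5, 6, 7, 8, 9, 10, 11, 12, 13, 14, 15, 16, 17, 18, 19, 20, 21, 22, 23, 24}
A = {4, 5, 7, 14, 15, 17, 19, 21}
Aᶜ = {1, 2, 3, 6, 8, 9, 10, 11, 12, 13, 16, 18, 20, 22, 23, 24}

Aᶜ = {1, 2, 3, 6, 8, 9, 10, 11, 12, 13, 16, 18, 20, 22, 23, 24}


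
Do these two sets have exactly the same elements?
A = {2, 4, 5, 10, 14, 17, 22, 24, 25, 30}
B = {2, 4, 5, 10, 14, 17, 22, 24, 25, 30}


Two sets are equal iff they have exactly the same elements.
A = {2, 4, 5, 10, 14, 17, 22, 24, 25, 30}
B = {2, 4, 5, 10, 14, 17, 22, 24, 25, 30}
Same elements → A = B

Yes, A = B


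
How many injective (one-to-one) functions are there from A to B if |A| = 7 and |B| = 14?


An injection sends each of |A| = 7 inputs to a distinct output in B.
# injections = |B|·(|B|-1)·…·(|B|-|A|+1) = 14! / (14 - 7)!
= 14 × 13 × 12 × 11 × 10 × 9 × 8
= 17297280

Number of injections = 17297280


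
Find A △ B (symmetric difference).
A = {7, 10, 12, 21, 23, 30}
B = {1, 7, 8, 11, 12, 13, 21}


A △ B = (A \ B) ∪ (B \ A) = elements in exactly one of A or B
A \ B = {10, 23, 30}
B \ A = {1, 8, 11, 13}
A △ B = {1, 8, 10, 11, 13, 23, 30}

A △ B = {1, 8, 10, 11, 13, 23, 30}


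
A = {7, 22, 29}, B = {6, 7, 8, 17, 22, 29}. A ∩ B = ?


A ∩ B = elements in both A and B
A = {7, 22, 29}
B = {6, 7, 8, 17, 22, 29}
A ∩ B = {7, 22, 29}

A ∩ B = {7, 22, 29}


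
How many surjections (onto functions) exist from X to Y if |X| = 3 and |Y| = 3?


n = |X| = 3, k = |Y| = 3. Surjections via inclusion-exclusion:
S(n,k) = Σ(-1)^i × C(k,i) × (k-i)^n, i=0 to k
i=0: (-1)^0×C(3,0)×3^3 = 27
i=1: (-1)^1×C(3,1)×2^3 = -24
i=2: (-1)^2×C(3,2)×1^3 = 3
i=3: (-1)^3×C(3,3)×0^3 = 0
Total = 6

Number of surjections = 6


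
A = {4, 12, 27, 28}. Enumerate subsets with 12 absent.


A subset of A that omits 12 is a subset of A \ {12}, so there are 2^(n-1) = 2^3 = 8 of them.
Subsets excluding 12: ∅, {4}, {27}, {28}, {4, 27}, {4, 28}, {27, 28}, {4, 27, 28}

Subsets excluding 12 (8 total): ∅, {4}, {27}, {28}, {4, 27}, {4, 28}, {27, 28}, {4, 27, 28}
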